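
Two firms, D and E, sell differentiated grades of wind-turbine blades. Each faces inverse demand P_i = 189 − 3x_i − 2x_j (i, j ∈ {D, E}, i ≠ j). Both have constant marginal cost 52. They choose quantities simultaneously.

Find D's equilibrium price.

103.375

Firm D's profit: π = x_D(189 − 3x_D − 2x_E) − 52x_D.
∂π/∂x_D = 137 − 6x_D − 2x_E = 0 ⇒ x_D = 137/6 − (1/3)x_E.
By symmetry x_E = x_D; substituting into the reaction function, (4/3)x_D = 137/6 and x_D = 17.125.
P_D = 189 − 3·17.125 − 2·17.125 = 103.375.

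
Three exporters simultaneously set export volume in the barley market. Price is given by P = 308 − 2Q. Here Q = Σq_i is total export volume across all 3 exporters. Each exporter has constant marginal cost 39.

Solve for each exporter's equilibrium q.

A representative exporter's profit is π_i = q_i(308 − 2Q) − 39q_i, with Q = q_i + Σ_{j≠i} q_j.
First-order condition: 269 − 4q_i − 2Σ_{j≠i} q_j = 0.
Imposing symmetry (q_j = q for all j) turns Σ_{j≠i} q_j into 2q, so 269 = 8q and q = 33.625.

33.625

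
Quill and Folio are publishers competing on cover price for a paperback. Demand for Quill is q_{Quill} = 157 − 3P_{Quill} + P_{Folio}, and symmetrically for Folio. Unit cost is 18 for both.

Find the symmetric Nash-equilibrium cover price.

Quill's profit: π = (P_{Quill} − 18)(157 − 3P_{Quill} + P_{Folio}).
∂π/∂P_{Quill} = 211 − 6P_{Quill} + P_{Folio} = 0 ⇒ P_{Quill} = 211/6 + (1/6)P_{Folio}.
Setting P_{Quill} = P_{Folio} in the reaction function: P_{Quill} = 211/6 + (1/6)P_{Quill}, so P_{Quill} = (211/6) / (5/6) = 42.2.

42.2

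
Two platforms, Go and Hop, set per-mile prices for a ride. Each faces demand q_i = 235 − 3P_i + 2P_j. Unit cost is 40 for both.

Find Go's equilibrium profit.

Go's profit: π = (P_{Go} − 40)(235 − 3P_{Go} + 2P_{Hop}).
∂π/∂P_{Go} = 355 − 6P_{Go} + 2P_{Hop} = 0 ⇒ P_{Go} = 355/6 + (1/3)P_{Hop}.
Setting P_{Go} = P_{Hop} in the reaction function: P_{Go} = 355/6 + (1/3)P_{Go}, so P_{Go} = (355/6) / (2/3) = 88.75.
q_{Go} = 235 − 3·88.75 + 2·88.75 = 146.25.
Profit = (88.75 − 40)·146.25 = 7129.6875.

7129.6875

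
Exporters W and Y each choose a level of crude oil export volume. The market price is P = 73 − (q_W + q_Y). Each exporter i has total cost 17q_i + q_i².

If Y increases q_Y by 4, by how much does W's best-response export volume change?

Exporter W's profit: π = q_W(73 − (q_W + q_Y)) − 17q_W − q_W².
∂π/∂q_W = 56 − 4q_W − q_Y = 0, so q_W = 14 − 0.25q_Y.
The reaction-function slope is −0.25, so a 4-unit rise in q_Y moves q_W by −0.25 × 4 = −1. W's best response falls — the actions are strategic substitutes.

-1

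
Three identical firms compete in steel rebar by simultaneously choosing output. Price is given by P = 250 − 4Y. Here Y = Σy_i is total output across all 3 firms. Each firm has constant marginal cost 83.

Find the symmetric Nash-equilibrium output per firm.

10.4375

A representative firm's profit is π_i = y_i(250 − 4Y) − 83y_i, with Y = y_i + Σ_{j≠i} y_j.
First-order condition: 167 − 8y_i − 4Σ_{j≠i} y_j = 0.
Imposing symmetry (y_j = y for all j) turns Σ_{j≠i} y_j into 2y, so 167 = 16y and y = 10.4375.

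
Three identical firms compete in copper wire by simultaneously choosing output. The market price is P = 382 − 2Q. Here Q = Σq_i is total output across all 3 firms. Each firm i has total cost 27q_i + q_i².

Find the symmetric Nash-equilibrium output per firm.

A representative firm's profit is π_i = q_i(382 − 2Q) − 27q_i − q_i², with Q = q_i + Σ_{j≠i} q_j.
First-order condition: 355 − 6q_i − 2Σ_{j≠i} q_j = 0.
With identical firms, set every q_j = q: then 355 − 6q − 4q = 0, i.e. q = 355/10 = 35.5.

35.5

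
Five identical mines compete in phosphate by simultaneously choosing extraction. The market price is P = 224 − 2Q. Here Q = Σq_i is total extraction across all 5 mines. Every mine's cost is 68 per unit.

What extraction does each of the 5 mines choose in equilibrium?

13

A representative mine's profit is π_i = q_i(224 − 2Q) − 68q_i, with Q = q_i + Σ_{j≠i} q_j.
First-order condition: 156 − 4q_i − 2Σ_{j≠i} q_j = 0.
In a symmetric equilibrium every mine chooses the same q, so Σ_{j≠i} q_j = 4q. The condition becomes 156 − 12q = 0, giving q = 156/12 = 13.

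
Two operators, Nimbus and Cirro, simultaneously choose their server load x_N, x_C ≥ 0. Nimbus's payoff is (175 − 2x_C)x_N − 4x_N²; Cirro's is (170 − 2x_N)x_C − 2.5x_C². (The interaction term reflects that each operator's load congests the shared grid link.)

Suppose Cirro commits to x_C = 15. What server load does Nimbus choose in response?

18.125

Expanding Nimbus's payoff: 175x_N − 2x_Cx_N − 4x_N².
∂π/∂x_N = 175 − 2x_C − 8x_N = 0, so x_N = 21.875 − 0.25x_C.
At x_C = 15: x_N = 21.875 − 0.25·15 = 18.125.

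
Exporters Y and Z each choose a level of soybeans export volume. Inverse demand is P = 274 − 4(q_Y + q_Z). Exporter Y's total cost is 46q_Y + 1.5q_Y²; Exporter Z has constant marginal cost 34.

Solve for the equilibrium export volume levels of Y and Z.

Exporter Y's profit: π = q_Y(274 − 4(q_Y + q_Z)) − 46q_Y − 1.5q_Y².
∂π/∂q_Y = 228 − 11q_Y − 4q_Z = 0, so q_Y = 228/11 − (4/11)q_Z.
For Z: ∂π/∂q_Z = 240 − 8q_Z − 4q_Y = 0 ⇒ q_Z = 30 − 0.5q_Y.
Substituting the second reaction function into the first: q_Y = 228/11 − (4/11)(30 − 0.5q_Y), which gives (9/11)q_Y = 108/11 ⇒ q_Y = 12.
Then q_Z = 30 − 0.5·12 = 24.

12, 24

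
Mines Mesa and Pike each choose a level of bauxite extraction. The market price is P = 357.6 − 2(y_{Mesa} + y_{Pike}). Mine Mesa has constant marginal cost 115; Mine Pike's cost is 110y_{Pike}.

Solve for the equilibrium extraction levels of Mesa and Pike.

Mine Mesa's profit: π = y_{Mesa}(357.6 − 2(y_{Mesa} + y_{Pike})) − 115y_{Mesa}.
∂π/∂y_{Mesa} = 242.6 − 4y_{Mesa} − 2y_{Pike} = 0, so y_{Mesa} = 60.65 − 0.5y_{Pike}.
By the same steps for Pike: y_{Pike} = 61.9 − 0.5y_{Mesa}.
Substituting the second reaction function into the first: y_{Mesa} = 60.65 − 0.5(61.9 − 0.5y_{Mesa}), which gives 0.75y_{Mesa} = 29.7 ⇒ y_{Mesa} = 39.6.
Then y_{Pike} = 61.9 − 0.5·39.6 = 42.1.

39.6, 42.1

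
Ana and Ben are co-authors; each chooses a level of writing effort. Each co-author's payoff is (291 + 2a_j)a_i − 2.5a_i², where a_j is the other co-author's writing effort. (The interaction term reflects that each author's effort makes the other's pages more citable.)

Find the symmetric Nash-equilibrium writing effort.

97

Ana's payoff is (291 + 2a_B)a_A − 2.5a_A².
∂π/∂a_A = 291 + 2a_B − 5a_A = 0, so a_A = 58.2 + 0.4a_B.
By symmetry a_B = a_A; substituting into the reaction function, 0.6a_A = 58.2 and a_A = 97.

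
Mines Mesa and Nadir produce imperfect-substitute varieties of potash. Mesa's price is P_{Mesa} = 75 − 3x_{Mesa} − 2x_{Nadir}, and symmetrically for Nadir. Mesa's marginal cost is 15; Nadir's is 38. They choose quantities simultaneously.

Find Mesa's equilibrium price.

Mine Mesa's profit: π = x_{Mesa}(75 − 3x_{Mesa} − 2x_{Nadir}) − 15x_{Mesa}.
∂π/∂x_{Mesa} = 60 − 6x_{Mesa} − 2x_{Nadir} = 0 ⇒ x_{Mesa} = 10 − (1/3)x_{Nadir}.
Similarly x_{Nadir} = 37/6 − (1/3)x_{Mesa}.
Plugging x_{Nadir} into Mesa's best response: x_{Mesa} = 10 − (1/3)(37/6 − (1/3)x_{Mesa}) ⇒ (8/9)x_{Mesa} = 143/18, so x_{Mesa} = 8.9375.
Then x_{Nadir} = 37/6 − (1/3)·8.9375 = 3.1875.
P_{Mesa} = 75 − 3·8.9375 − 2·3.1875 = 41.8125.

41.8125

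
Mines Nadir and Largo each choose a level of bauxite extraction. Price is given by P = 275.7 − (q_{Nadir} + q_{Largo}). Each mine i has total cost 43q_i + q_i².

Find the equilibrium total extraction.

Mine Nadir's profit: π = q_{Nadir}(275.7 − (q_{Nadir} + q_{Largo})) − 43q_{Nadir} − q_{Nadir}².
∂π/∂q_{Nadir} = 232.7 − 4q_{Nadir} − q_{Largo} = 0, so q_{Nadir} = 58.175 − 0.25q_{Largo}.
By symmetry q_{Largo} = q_{Nadir}; substituting into the reaction function, 1.25q_{Nadir} = 58.175 and q_{Nadir} = 46.54.
Total extraction: 46.54 + 46.54 = 93.08.

93.08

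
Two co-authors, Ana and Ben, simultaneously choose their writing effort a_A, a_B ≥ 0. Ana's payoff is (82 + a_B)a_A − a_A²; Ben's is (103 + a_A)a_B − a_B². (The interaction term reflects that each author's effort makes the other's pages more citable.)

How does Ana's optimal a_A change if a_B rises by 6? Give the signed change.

3

Expanding Ana's payoff: 82a_A + a_Ba_A − a_A².
∂π/∂a_A = 82 + a_B − 2a_A = 0, so a_A = 41 + 0.5a_B.
The reaction-function slope is 0.5, so a 6-unit rise in a_B moves a_A by 0.5 × 6 = 3. Ana's best response rises — the actions are strategic complements.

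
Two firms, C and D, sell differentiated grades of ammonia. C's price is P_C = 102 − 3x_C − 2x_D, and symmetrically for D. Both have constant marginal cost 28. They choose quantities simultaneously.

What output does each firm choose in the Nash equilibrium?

Firm C's profit: π = x_C(102 − 3x_C − 2x_D) − 28x_C.
∂π/∂x_C = 74 − 6x_C − 2x_D = 0 ⇒ x_C = 37/3 − (1/3)x_D.
By symmetry x_D = x_C; substituting into the reaction function, (4/3)x_C = 37/3 and x_C = 9.25.

9.25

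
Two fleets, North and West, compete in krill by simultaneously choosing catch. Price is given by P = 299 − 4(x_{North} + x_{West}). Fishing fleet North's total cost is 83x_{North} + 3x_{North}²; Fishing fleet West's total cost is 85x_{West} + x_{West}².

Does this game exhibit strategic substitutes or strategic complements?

Fishing fleet North's profit: π = x_{North}(299 − 4(x_{North} + x_{West})) − 83x_{North} − 3x_{North}².
∂π/∂x_{North} = 216 − 14x_{North} − 4x_{West} = 0, so x_{North} = 108/7 − (2/7)x_{West}.
The best-response slope dx_{North}/dx_{West} = −2/7 < 0: the reaction function is downward-sloping, so the choices are strategic substitutes.

strategic substitutes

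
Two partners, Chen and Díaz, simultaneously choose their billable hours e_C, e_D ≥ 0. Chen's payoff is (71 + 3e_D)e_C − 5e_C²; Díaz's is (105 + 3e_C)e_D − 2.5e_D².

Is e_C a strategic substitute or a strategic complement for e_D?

Expanding Chen's payoff: 71e_C + 3e_De_C − 5e_C².
∂π/∂e_C = 71 + 3e_D − 10e_C = 0, so e_C = 7.1 + 0.3e_D.
The best-response slope de_C/de_D = 0.3 > 0: the reaction function is upward-sloping, so the choices are strategic complements.

strategic complements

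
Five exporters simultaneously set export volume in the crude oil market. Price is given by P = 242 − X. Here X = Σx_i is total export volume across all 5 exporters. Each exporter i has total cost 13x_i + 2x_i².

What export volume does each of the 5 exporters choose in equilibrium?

22.9

A representative exporter's profit is π_i = x_i(242 − X) − 13x_i − 2x_i², with X = x_i + Σ_{j≠i} x_j.
First-order condition: 229 − 6x_i − Σ_{j≠i} x_j = 0.
Imposing symmetry (x_j = x for all j) turns Σ_{j≠i} x_j into 4x, so 229 = 10x and x = 22.9.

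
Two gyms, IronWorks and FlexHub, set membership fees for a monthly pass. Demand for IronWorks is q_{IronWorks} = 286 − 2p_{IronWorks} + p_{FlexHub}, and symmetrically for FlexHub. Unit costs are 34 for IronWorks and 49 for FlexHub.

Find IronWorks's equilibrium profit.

IronWorks's profit: π = (p_{IronWorks} − 34)(286 − 2p_{IronWorks} + p_{FlexHub}).
∂π/∂p_{IronWorks} = 354 − 4p_{IronWorks} + p_{FlexHub} = 0 ⇒ p_{IronWorks} = 88.5 + 0.25p_{FlexHub}.
Similarly p_{FlexHub} = 96 + 0.25p_{IronWorks}.
Plugging p_{FlexHub} into IronWorks's best response: p_{IronWorks} = 88.5 + 0.25(96 + 0.25p_{IronWorks}) ⇒ 0.9375p_{IronWorks} = 112.5, so p_{IronWorks} = 120.
Then p_{FlexHub} = 96 + 0.25·120 = 126.
q_{IronWorks} = 286 − 2·120 + 126 = 172.
Profit = (120 − 34)·172 = 14792.

14792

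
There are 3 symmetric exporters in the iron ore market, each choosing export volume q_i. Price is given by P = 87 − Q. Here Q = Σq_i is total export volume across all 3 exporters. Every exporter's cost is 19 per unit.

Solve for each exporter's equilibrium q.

A representative exporter's profit is π_i = q_i(87 − Q) − 19q_i, with Q = q_i + Σ_{j≠i} q_j.
First-order condition: 68 − 2q_i − Σ_{j≠i} q_j = 0.
With identical exporters, set every q_j = q: then 68 − 2q − 2q = 0, i.e. q = 68/4 = 17.

17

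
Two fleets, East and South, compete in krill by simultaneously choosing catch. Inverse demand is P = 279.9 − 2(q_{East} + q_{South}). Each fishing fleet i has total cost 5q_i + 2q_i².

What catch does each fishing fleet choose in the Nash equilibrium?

Fishing fleet East's profit: π = q_{East}(279.9 − 2(q_{East} + q_{South})) − 5q_{East} − 2q_{East}².
∂π/∂q_{East} = 274.9 − 8q_{East} − 2q_{South} = 0, so q_{East} = 34.3625 − 0.25q_{South}.
By symmetry q_{South} = q_{East}; substituting into the reaction function, 1.25q_{East} = 34.3625 and q_{East} = 27.49.

27.49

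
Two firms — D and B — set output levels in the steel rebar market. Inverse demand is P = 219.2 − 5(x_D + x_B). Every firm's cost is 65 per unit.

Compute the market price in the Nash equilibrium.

Firm D's profit: π = x_D(219.2 − 5(x_D + x_B)) − 65x_D.
∂π/∂x_D = 154.2 − 10x_D − 5x_B = 0, so x_D = 15.42 − 0.5x_B.
Setting x_D = x_B in the reaction function: x_D = 15.42 − 0.5x_D, so x_D = 15.42 / 1.5 = 10.28.
Equilibrium price: P = 219.2 − 5·20.56 = 116.4.

116.4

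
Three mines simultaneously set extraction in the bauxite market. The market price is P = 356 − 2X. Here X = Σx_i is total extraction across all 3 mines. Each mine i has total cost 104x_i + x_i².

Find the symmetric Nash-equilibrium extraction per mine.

A representative mine's profit is π_i = x_i(356 − 2X) − 104x_i − x_i², with X = x_i + Σ_{j≠i} x_j.
First-order condition: 252 − 6x_i − 2Σ_{j≠i} x_j = 0.
Imposing symmetry (x_j = x for all j) turns Σ_{j≠i} x_j into 2x, so 252 = 10x and x = 25.2.

25.2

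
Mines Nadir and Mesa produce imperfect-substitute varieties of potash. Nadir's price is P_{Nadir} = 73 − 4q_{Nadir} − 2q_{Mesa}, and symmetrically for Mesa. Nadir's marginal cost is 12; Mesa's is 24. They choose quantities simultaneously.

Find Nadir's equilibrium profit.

Mine Nadir's profit: π = q_{Nadir}(73 − 4q_{Nadir} − 2q_{Mesa}) − 12q_{Nadir}.
∂π/∂q_{Nadir} = 61 − 8q_{Nadir} − 2q_{Mesa} = 0 ⇒ q_{Nadir} = 7.625 − 0.25q_{Mesa}.
Similarly q_{Mesa} = 6.125 − 0.25q_{Nadir}.
Plugging q_{Mesa} into Nadir's best response: q_{Nadir} = 7.625 − 0.25(6.125 − 0.25q_{Nadir}) ⇒ 0.9375q_{Nadir} = 195/32, so q_{Nadir} = 6.5.
Then q_{Mesa} = 6.125 − 0.25·6.5 = 4.5.
P_{Nadir} = 73 − 4·6.5 − 2·4.5 = 38.
Profit = (38 − 12)·6.5 = 169.

169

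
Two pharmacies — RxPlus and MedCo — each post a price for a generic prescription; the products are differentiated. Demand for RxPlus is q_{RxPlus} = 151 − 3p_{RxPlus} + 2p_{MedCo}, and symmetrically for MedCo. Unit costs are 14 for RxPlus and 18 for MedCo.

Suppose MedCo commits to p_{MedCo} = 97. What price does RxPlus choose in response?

64.5

RxPlus's profit: π = (p_{RxPlus} − 14)(151 − 3p_{RxPlus} + 2p_{MedCo}).
∂π/∂p_{RxPlus} = 193 − 6p_{RxPlus} + 2p_{MedCo} = 0 ⇒ p_{RxPlus} = 193/6 + (1/3)p_{MedCo}.
At p_{MedCo} = 97: p_{RxPlus} = 193/6 + (1/3)·97 = 64.5.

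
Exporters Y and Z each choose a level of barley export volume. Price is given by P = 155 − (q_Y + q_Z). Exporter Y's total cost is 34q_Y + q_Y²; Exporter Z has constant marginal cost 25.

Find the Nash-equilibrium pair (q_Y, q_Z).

Exporter Y's profit: π = q_Y(155 − (q_Y + q_Z)) − 34q_Y − q_Y².
∂π/∂q_Y = 121 − 4q_Y − q_Z = 0, so q_Y = 30.25 − 0.25q_Z.
For Z: ∂π/∂q_Z = 130 − 2q_Z − q_Y = 0 ⇒ q_Z = 65 − 0.5q_Y.
Plugging q_Z into Y's best response: q_Y = 30.25 − 0.25(65 − 0.5q_Y) ⇒ 0.875q_Y = 14, so q_Y = 16.
Then q_Z = 65 − 0.5·16 = 57.

16, 57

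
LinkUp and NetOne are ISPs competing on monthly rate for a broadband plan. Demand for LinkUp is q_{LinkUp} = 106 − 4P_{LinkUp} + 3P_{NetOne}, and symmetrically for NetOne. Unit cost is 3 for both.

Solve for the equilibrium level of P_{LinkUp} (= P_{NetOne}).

23.6

LinkUp's profit: π = (P_{LinkUp} − 3)(106 − 4P_{LinkUp} + 3P_{NetOne}).
∂π/∂P_{LinkUp} = 118 − 8P_{LinkUp} + 3P_{NetOne} = 0 ⇒ P_{LinkUp} = 14.75 + 0.375P_{NetOne}.
Setting P_{LinkUp} = P_{NetOne} in the reaction function: P_{LinkUp} = 14.75 + 0.375P_{LinkUp}, so P_{LinkUp} = 14.75 / 0.625 = 23.6.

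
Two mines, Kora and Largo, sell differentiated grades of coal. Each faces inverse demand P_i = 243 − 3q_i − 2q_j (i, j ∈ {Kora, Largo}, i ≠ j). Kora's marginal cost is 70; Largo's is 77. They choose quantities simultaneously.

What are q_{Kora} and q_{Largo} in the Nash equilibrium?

22.0625, 20.3125

Mine Kora's profit: π = q_{Kora}(243 − 3q_{Kora} − 2q_{Largo}) − 70q_{Kora}.
∂π/∂q_{Kora} = 173 − 6q_{Kora} − 2q_{Largo} = 0 ⇒ q_{Kora} = 173/6 − (1/3)q_{Largo}.
Similarly q_{Largo} = 83/3 − (1/3)q_{Kora}.
Substituting the second reaction function into the first: q_{Kora} = 173/6 − (1/3)(83/3 − (1/3)q_{Kora}), which gives (8/9)q_{Kora} = 353/18 ⇒ q_{Kora} = 22.0625.
Then q_{Largo} = 83/3 − (1/3)·22.0625 = 20.3125.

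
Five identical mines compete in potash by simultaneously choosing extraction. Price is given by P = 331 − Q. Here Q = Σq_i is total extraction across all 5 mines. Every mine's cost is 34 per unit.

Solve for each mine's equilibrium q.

A representative mine's profit is π_i = q_i(331 − Q) − 34q_i, with Q = q_i + Σ_{j≠i} q_j.
First-order condition: 297 − 2q_i − Σ_{j≠i} q_j = 0.
With identical mines, set every q_j = q: then 297 − 2q − 4q = 0, i.e. q = 297/6 = 49.5.

49.5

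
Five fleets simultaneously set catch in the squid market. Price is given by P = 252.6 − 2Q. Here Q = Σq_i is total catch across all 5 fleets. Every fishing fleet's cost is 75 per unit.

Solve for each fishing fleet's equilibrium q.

14.8

A representative fishing fleet's profit is π_i = q_i(252.6 − 2Q) − 75q_i, with Q = q_i + Σ_{j≠i} q_j.
First-order condition: 177.6 − 4q_i − 2Σ_{j≠i} q_j = 0.
Imposing symmetry (q_j = q for all j) turns Σ_{j≠i} q_j into 4q, so 177.6 = 12q and q = 14.8.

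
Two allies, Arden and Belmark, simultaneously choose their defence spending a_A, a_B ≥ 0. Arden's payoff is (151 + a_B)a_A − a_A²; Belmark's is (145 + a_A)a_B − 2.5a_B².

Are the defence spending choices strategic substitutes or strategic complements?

Expanding Arden's payoff: 151a_A + a_Ba_A − a_A².
∂π/∂a_A = 151 + a_B − 2a_A = 0, so a_A = 75.5 + 0.5a_B.
The best-response slope da_A/da_B = 0.5 > 0: the reaction function is upward-sloping, so the choices are strategic complements.

strategic complements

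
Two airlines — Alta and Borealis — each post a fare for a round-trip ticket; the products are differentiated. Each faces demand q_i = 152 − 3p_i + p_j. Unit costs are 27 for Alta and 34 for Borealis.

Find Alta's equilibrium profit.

1224.12

Alta's profit: π = (p_{Alta} − 27)(152 − 3p_{Alta} + p_{Borealis}).
∂π/∂p_{Alta} = 233 − 6p_{Alta} + p_{Borealis} = 0 ⇒ p_{Alta} = 233/6 + (1/6)p_{Borealis}.
Similarly p_{Borealis} = 127/3 + (1/6)p_{Alta}.
Plugging p_{Borealis} into Alta's best response: p_{Alta} = 233/6 + (1/6)(127/3 + (1/6)p_{Alta}) ⇒ (35/36)p_{Alta} = 413/9, so p_{Alta} = 47.2.
Then p_{Borealis} = 127/3 + (1/6)·47.2 = 50.2.
q_{Alta} = 152 − 3·47.2 + 50.2 = 60.6.
Profit = (47.2 − 27)·60.6 = 1224.12.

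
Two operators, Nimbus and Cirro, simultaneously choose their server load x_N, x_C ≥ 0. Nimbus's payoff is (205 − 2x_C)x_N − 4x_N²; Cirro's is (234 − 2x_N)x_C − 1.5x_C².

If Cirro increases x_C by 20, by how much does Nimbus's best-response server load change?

Expanding Nimbus's payoff: 205x_N − 2x_Cx_N − 4x_N².
∂π/∂x_N = 205 − 2x_C − 8x_N = 0, so x_N = 25.625 − 0.25x_C.
The reaction-function slope is −0.25, so a 20-unit rise in x_C moves x_N by −0.25 × 20 = −5. Nimbus's best response falls — the actions are strategic substitutes.

-5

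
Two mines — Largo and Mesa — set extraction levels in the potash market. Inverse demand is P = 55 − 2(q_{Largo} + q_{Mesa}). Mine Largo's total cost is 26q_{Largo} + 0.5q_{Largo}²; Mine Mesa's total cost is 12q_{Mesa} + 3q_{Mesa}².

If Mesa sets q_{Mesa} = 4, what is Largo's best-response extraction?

Mine Largo's profit: π = q_{Largo}(55 − 2(q_{Largo} + q_{Mesa})) − 26q_{Largo} − 0.5q_{Largo}².
∂π/∂q_{Largo} = 29 − 5q_{Largo} − 2q_{Mesa} = 0, so q_{Largo} = 5.8 − 0.4q_{Mesa}.
At q_{Mesa} = 4: q_{Largo} = 5.8 − 0.4·4 = 4.2.

4.2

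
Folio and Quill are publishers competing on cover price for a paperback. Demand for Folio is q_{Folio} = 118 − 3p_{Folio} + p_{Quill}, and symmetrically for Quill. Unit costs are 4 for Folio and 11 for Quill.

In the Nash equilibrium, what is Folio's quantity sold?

67.8

Folio's profit: π = (p_{Folio} − 4)(118 − 3p_{Folio} + p_{Quill}).
∂π/∂p_{Folio} = 130 − 6p_{Folio} + p_{Quill} = 0 ⇒ p_{Folio} = 65/3 + (1/6)p_{Quill}.
Similarly p_{Quill} = 151/6 + (1/6)p_{Folio}.
Plugging p_{Quill} into Folio's best response: p_{Folio} = 65/3 + (1/6)(151/6 + (1/6)p_{Folio}) ⇒ (35/36)p_{Folio} = 931/36, so p_{Folio} = 26.6.
Then p_{Quill} = 151/6 + (1/6)·26.6 = 29.6.
q_{Folio} = 118 − 3·26.6 + 29.6 = 67.8.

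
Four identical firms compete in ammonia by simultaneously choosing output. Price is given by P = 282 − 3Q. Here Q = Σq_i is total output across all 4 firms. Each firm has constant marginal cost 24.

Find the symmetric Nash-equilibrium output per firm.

A representative firm's profit is π_i = q_i(282 − 3Q) − 24q_i, with Q = q_i + Σ_{j≠i} q_j.
First-order condition: 258 − 6q_i − 3Σ_{j≠i} q_j = 0.
With identical firms, set every q_j = q: then 258 − 6q − 9q = 0, i.e. q = 258/15 = 17.2.

17.2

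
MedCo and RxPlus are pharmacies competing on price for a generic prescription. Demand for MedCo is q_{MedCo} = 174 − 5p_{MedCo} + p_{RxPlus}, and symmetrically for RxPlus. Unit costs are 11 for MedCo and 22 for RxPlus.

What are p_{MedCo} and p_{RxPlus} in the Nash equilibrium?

MedCo's profit: π = (p_{MedCo} − 11)(174 − 5p_{MedCo} + p_{RxPlus}).
∂π/∂p_{MedCo} = 229 − 10p_{MedCo} + p_{RxPlus} = 0 ⇒ p_{MedCo} = 22.9 + 0.1p_{RxPlus}.
Similarly p_{RxPlus} = 28.4 + 0.1p_{MedCo}.
Solving the two reaction functions simultaneously: (1 − (0.1)(0.1))p_{MedCo} = 22.9 + 0.1·28.4, so 0.99p_{MedCo} = 25.74 and p_{MedCo} = 26.
Then p_{RxPlus} = 28.4 + 0.1·26 = 31.

26, 31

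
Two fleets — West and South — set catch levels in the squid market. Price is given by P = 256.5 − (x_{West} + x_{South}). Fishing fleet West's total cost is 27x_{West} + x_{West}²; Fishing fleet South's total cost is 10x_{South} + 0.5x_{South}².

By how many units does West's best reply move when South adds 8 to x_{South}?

Fishing fleet West's profit: π = x_{West}(256.5 − (x_{West} + x_{South})) − 27x_{West} − x_{West}².
∂π/∂x_{West} = 229.5 − 4x_{West} − x_{South} = 0, so x_{West} = 57.375 − 0.25x_{South}.
The reaction-function slope is −0.25, so an 8-unit rise in x_{South} moves x_{West} by −0.25 × 8 = −2. West's best response falls — the actions are strategic substitutes.

-2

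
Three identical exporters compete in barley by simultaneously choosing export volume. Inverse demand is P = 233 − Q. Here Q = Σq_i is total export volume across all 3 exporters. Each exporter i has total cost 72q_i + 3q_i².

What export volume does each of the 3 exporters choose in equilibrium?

16.1

A representative exporter's profit is π_i = q_i(233 − Q) − 72q_i − 3q_i², with Q = q_i + Σ_{j≠i} q_j.
First-order condition: 161 − 8q_i − Σ_{j≠i} q_j = 0.
In a symmetric equilibrium every exporter chooses the same q, so Σ_{j≠i} q_j = 2q. The condition becomes 161 − 10q = 0, giving q = 161/10 = 16.1.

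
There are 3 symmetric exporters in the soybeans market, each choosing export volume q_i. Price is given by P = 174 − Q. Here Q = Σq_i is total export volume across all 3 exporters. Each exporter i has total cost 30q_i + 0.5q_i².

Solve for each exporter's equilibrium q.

28.8

A representative exporter's profit is π_i = q_i(174 − Q) − 30q_i − 0.5q_i², with Q = q_i + Σ_{j≠i} q_j.
First-order condition: 144 − 3q_i − Σ_{j≠i} q_j = 0.
With identical exporters, set every q_j = q: then 144 − 3q − 2q = 0, i.e. q = 144/5 = 28.8.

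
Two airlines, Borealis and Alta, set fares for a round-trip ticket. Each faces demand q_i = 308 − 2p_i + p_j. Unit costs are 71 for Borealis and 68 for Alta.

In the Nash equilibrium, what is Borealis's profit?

Borealis's profit: π = (p_{Borealis} − 71)(308 − 2p_{Borealis} + p_{Alta}).
∂π/∂p_{Borealis} = 450 − 4p_{Borealis} + p_{Alta} = 0 ⇒ p_{Borealis} = 112.5 + 0.25p_{Alta}.
Similarly p_{Alta} = 111 + 0.25p_{Borealis}.
Solving the two reaction functions simultaneously: (1 − (0.25)(0.25))p_{Borealis} = 112.5 + 0.25·111, so 0.9375p_{Borealis} = 140.25 and p_{Borealis} = 149.6.
Then p_{Alta} = 111 + 0.25·149.6 = 148.4.
q_{Borealis} = 308 − 2·149.6 + 148.4 = 157.2.
Profit = (149.6 − 71)·157.2 = 12355.92.

12355.92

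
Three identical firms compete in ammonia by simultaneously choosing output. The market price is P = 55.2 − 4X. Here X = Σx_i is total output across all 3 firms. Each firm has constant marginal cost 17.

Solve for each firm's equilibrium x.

2.3875

A representative firm's profit is π_i = x_i(55.2 − 4X) − 17x_i, with X = x_i + Σ_{j≠i} x_j.
First-order condition: 38.2 − 8x_i − 4Σ_{j≠i} x_j = 0.
With identical firms, set every x_j = x: then 38.2 − 8x − 8x = 0, i.e. x = 38.2/16 = 2.3875.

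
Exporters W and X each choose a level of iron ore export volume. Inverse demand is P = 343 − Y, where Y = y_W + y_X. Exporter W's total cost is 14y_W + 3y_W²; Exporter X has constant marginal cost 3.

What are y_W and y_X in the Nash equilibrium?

21.2, 159.4

Exporter W's profit: π = y_W(343 − (y_W + y_X)) − 14y_W − 3y_W².
∂π/∂y_W = 329 − 8y_W − y_X = 0, so y_W = 41.125 − 0.125y_X.
For X: ∂π/∂y_X = 340 − 2y_X − y_W = 0 ⇒ y_X = 170 − 0.5y_W.
Substituting the second reaction function into the first: y_W = 41.125 − 0.125(170 − 0.5y_W), which gives 0.9375y_W = 19.875 ⇒ y_W = 21.2.
Then y_X = 170 − 0.5·21.2 = 159.4.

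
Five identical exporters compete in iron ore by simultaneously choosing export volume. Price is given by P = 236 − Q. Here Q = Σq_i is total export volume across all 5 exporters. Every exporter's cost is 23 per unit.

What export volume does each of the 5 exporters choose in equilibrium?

35.5

A representative exporter's profit is π_i = q_i(236 − Q) − 23q_i, with Q = q_i + Σ_{j≠i} q_j.
First-order condition: 213 − 2q_i − Σ_{j≠i} q_j = 0.
Imposing symmetry (q_j = q for all j) turns Σ_{j≠i} q_j into 4q, so 213 = 6q and q = 35.5.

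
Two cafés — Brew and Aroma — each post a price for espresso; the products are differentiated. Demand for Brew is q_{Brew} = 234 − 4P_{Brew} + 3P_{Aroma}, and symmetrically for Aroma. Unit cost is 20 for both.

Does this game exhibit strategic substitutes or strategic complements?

strategic complements

Brew's profit: π = (P_{Brew} − 20)(234 − 4P_{Brew} + 3P_{Aroma}).
∂π/∂P_{Brew} = 314 − 8P_{Brew} + 3P_{Aroma} = 0 ⇒ P_{Brew} = 39.25 + 0.375P_{Aroma}.
The best-response slope dP_{Brew}/dP_{Aroma} = 0.375 > 0: the reaction function is upward-sloping, so the choices are strategic complements.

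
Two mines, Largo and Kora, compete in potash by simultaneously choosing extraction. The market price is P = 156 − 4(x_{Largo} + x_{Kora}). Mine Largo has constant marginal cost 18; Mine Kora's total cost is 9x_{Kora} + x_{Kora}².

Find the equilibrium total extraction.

22.125

Mine Largo's profit: π = x_{Largo}(156 − 4(x_{Largo} + x_{Kora})) − 18x_{Largo}.
∂π/∂x_{Largo} = 138 − 8x_{Largo} − 4x_{Kora} = 0, so x_{Largo} = 17.25 − 0.5x_{Kora}.
For Kora: ∂π/∂x_{Kora} = 147 − 10x_{Kora} − 4x_{Largo} = 0 ⇒ x_{Kora} = 14.7 − 0.4x_{Largo}.
Substituting the second reaction function into the first: x_{Largo} = 17.25 − 0.5(14.7 − 0.4x_{Largo}), which gives 0.8x_{Largo} = 9.9 ⇒ x_{Largo} = 12.375.
Then x_{Kora} = 14.7 − 0.4·12.375 = 9.75.
Total extraction: 12.375 + 9.75 = 22.125.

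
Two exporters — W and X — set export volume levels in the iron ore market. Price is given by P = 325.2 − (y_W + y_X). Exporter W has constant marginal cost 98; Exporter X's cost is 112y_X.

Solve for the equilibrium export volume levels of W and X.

Exporter W's profit: π = y_W(325.2 − (y_W + y_X)) − 98y_W.
∂π/∂y_W = 227.2 − 2y_W − y_X = 0, so y_W = 113.6 − 0.5y_X.
By the same steps for X: y_X = 106.6 − 0.5y_W.
Solving the two reaction functions simultaneously: (1 − (−0.5)(−0.5))y_W = 113.6 − 0.5·106.6, so 0.75y_W = 60.3 and y_W = 80.4.
Then y_X = 106.6 − 0.5·80.4 = 66.4.

80.4, 66.4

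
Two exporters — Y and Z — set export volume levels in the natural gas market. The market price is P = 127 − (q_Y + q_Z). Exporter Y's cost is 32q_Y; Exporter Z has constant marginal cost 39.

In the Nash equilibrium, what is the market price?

Exporter Y's profit: π = q_Y(127 − (q_Y + q_Z)) − 32q_Y.
∂π/∂q_Y = 95 − 2q_Y − q_Z = 0, so q_Y = 47.5 − 0.5q_Z.
By the same steps for Z: q_Z = 44 − 0.5q_Y.
Plugging q_Z into Y's best response: q_Y = 47.5 − 0.5(44 − 0.5q_Y) ⇒ 0.75q_Y = 25.5, so q_Y = 34.
Then q_Z = 44 − 0.5·34 = 27.
Equilibrium price: P = 127 − 61 = 66.

66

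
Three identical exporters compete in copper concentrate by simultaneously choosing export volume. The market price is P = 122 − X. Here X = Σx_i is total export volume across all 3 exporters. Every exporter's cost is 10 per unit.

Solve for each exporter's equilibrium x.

A representative exporter's profit is π_i = x_i(122 − X) − 10x_i, with X = x_i + Σ_{j≠i} x_j.
First-order condition: 112 − 2x_i − Σ_{j≠i} x_j = 0.
With identical exporters, set every x_j = x: then 112 − 2x − 2x = 0, i.e. x = 112/4 = 28.

28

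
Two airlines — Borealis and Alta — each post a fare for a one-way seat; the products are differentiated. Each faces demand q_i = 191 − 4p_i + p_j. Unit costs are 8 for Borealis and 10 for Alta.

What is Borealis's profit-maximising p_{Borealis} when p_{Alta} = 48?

Borealis's profit: π = (p_{Borealis} − 8)(191 − 4p_{Borealis} + p_{Alta}).
∂π/∂p_{Borealis} = 223 − 8p_{Borealis} + p_{Alta} = 0 ⇒ p_{Borealis} = 27.875 + 0.125p_{Alta}.
At p_{Alta} = 48: p_{Borealis} = 27.875 + 0.125·48 = 33.875.

33.875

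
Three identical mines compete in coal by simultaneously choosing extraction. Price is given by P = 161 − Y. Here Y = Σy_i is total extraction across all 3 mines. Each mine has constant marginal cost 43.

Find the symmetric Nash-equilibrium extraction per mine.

29.5

A representative mine's profit is π_i = y_i(161 − Y) − 43y_i, with Y = y_i + Σ_{j≠i} y_j.
First-order condition: 118 − 2y_i − Σ_{j≠i} y_j = 0.
In a symmetric equilibrium every mine chooses the same y, so Σ_{j≠i} y_j = 2y. The condition becomes 118 − 4y = 0, giving y = 118/4 = 29.5.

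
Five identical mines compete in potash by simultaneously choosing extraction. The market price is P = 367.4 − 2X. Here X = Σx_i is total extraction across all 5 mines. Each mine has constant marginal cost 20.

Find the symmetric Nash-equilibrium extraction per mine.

A representative mine's profit is π_i = x_i(367.4 − 2X) − 20x_i, with X = x_i + Σ_{j≠i} x_j.
First-order condition: 347.4 − 4x_i − 2Σ_{j≠i} x_j = 0.
In a symmetric equilibrium every mine chooses the same x, so Σ_{j≠i} x_j = 4x. The condition becomes 347.4 − 12x = 0, giving x = 347.4/12 = 28.95.

28.95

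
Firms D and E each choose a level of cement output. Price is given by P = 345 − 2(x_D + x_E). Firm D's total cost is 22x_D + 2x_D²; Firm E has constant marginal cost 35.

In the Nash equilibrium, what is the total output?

89.5

Firm D's profit: π = x_D(345 − 2(x_D + x_E)) − 22x_D − 2x_D².
∂π/∂x_D = 323 − 8x_D − 2x_E = 0, so x_D = 40.375 − 0.25x_E.
For E: ∂π/∂x_E = 310 − 4x_E − 2x_D = 0 ⇒ x_E = 77.5 − 0.5x_D.
Solving the two reaction functions simultaneously: (1 − (−0.25)(−0.5))x_D = 40.375 − 0.25·77.5, so 0.875x_D = 21 and x_D = 24.
Then x_E = 77.5 − 0.5·24 = 65.5.
Total output: 24 + 65.5 = 89.5.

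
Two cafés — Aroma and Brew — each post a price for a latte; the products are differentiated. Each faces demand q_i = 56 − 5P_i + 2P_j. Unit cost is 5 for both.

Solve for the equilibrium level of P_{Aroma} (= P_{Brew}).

Aroma's profit: π = (P_{Aroma} − 5)(56 − 5P_{Aroma} + 2P_{Brew}).
∂π/∂P_{Aroma} = 81 − 10P_{Aroma} + 2P_{Brew} = 0 ⇒ P_{Aroma} = 8.1 + 0.2P_{Brew}.
Setting P_{Aroma} = P_{Brew} in the reaction function: P_{Aroma} = 8.1 + 0.2P_{Aroma}, so P_{Aroma} = 8.1 / 0.8 = 10.125.

10.125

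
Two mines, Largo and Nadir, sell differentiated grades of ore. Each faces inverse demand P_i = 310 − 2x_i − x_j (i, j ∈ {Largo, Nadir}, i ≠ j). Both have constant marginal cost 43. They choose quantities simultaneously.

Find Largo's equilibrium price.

Mine Largo's profit: π = x_{Largo}(310 − 2x_{Largo} − x_{Nadir}) − 43x_{Largo}.
∂π/∂x_{Largo} = 267 − 4x_{Largo} − x_{Nadir} = 0 ⇒ x_{Largo} = 66.75 − 0.25x_{Nadir}.
By symmetry x_{Nadir} = x_{Largo}; substituting into the reaction function, 1.25x_{Largo} = 66.75 and x_{Largo} = 53.4.
P_{Largo} = 310 − 2·53.4 − 53.4 = 149.8.

149.8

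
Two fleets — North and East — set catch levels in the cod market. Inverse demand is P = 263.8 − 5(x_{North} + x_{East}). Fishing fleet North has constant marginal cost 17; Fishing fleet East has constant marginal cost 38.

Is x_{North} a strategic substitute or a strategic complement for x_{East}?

strategic substitutes

Fishing fleet North's profit: π = x_{North}(263.8 − 5(x_{North} + x_{East})) − 17x_{North}.
∂π/∂x_{North} = 246.8 − 10x_{North} − 5x_{East} = 0, so x_{North} = 24.68 − 0.5x_{East}.
The best-response slope dx_{North}/dx_{East} = −0.5 < 0: the reaction function is downward-sloping, so the choices are strategic substitutes.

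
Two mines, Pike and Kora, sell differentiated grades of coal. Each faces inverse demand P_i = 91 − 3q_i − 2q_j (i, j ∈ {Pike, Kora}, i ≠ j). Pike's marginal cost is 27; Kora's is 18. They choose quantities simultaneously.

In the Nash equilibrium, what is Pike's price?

49.3125

Mine Pike's profit: π = q_{Pike}(91 − 3q_{Pike} − 2q_{Kora}) − 27q_{Pike}.
∂π/∂q_{Pike} = 64 − 6q_{Pike} − 2q_{Kora} = 0 ⇒ q_{Pike} = 32/3 − (1/3)q_{Kora}.
Similarly q_{Kora} = 73/6 − (1/3)q_{Pike}.
Substituting the second reaction function into the first: q_{Pike} = 32/3 − (1/3)(73/6 − (1/3)q_{Pike}), which gives (8/9)q_{Pike} = 119/18 ⇒ q_{Pike} = 7.4375.
Then q_{Kora} = 73/6 − (1/3)·7.4375 = 9.6875.
P_{Pike} = 91 − 3·7.4375 − 2·9.6875 = 49.3125.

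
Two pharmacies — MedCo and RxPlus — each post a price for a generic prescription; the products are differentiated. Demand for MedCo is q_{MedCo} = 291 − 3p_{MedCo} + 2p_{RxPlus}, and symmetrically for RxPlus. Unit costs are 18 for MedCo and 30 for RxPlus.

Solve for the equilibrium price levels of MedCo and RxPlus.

MedCo's profit: π = (p_{MedCo} − 18)(291 − 3p_{MedCo} + 2p_{RxPlus}).
∂π/∂p_{MedCo} = 345 − 6p_{MedCo} + 2p_{RxPlus} = 0 ⇒ p_{MedCo} = 57.5 + (1/3)p_{RxPlus}.
Similarly p_{RxPlus} = 63.5 + (1/3)p_{MedCo}.
Plugging p_{RxPlus} into MedCo's best response: p_{MedCo} = 57.5 + (1/3)(63.5 + (1/3)p_{MedCo}) ⇒ (8/9)p_{MedCo} = 236/3, so p_{MedCo} = 88.5.
Then p_{RxPlus} = 63.5 + (1/3)·88.5 = 93.

88.5, 93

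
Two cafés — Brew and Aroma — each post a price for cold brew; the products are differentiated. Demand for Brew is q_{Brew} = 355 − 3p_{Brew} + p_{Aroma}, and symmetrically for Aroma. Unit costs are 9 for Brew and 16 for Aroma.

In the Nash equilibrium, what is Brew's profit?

Brew's profit: π = (p_{Brew} − 9)(355 − 3p_{Brew} + p_{Aroma}).
∂π/∂p_{Brew} = 382 − 6p_{Brew} + p_{Aroma} = 0 ⇒ p_{Brew} = 191/3 + (1/6)p_{Aroma}.
Similarly p_{Aroma} = 403/6 + (1/6)p_{Brew}.
Solving the two reaction functions simultaneously: (1 − (1/6)(1/6))p_{Brew} = 191/3 + (1/6)·(403/6), so (35/36)p_{Brew} = 2695/36 and p_{Brew} = 77.
Then p_{Aroma} = 403/6 + (1/6)·77 = 80.
q_{Brew} = 355 − 3·77 + 80 = 204.
Profit = (77 − 9)·204 = 13872.

13872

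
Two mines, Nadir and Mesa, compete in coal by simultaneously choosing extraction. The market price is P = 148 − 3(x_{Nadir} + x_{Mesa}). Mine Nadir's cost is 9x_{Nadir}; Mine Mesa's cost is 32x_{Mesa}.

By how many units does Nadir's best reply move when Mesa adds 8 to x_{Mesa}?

-4

Mine Nadir's profit: π = x_{Nadir}(148 − 3(x_{Nadir} + x_{Mesa})) − 9x_{Nadir}.
∂π/∂x_{Nadir} = 139 − 6x_{Nadir} − 3x_{Mesa} = 0, so x_{Nadir} = 139/6 − 0.5x_{Mesa}.
The reaction-function slope is −0.5, so an 8-unit rise in x_{Mesa} moves x_{Nadir} by −0.5 × 8 = −4. Nadir's best response falls — the actions are strategic substitutes.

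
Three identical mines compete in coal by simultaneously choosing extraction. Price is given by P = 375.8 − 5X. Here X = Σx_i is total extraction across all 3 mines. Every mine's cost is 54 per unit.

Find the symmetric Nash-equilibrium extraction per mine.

16.09

A representative mine's profit is π_i = x_i(375.8 − 5X) − 54x_i, with X = x_i + Σ_{j≠i} x_j.
First-order condition: 321.8 − 10x_i − 5Σ_{j≠i} x_j = 0.
With identical mines, set every x_j = x: then 321.8 − 10x − 10x = 0, i.e. x = 321.8/20 = 16.09.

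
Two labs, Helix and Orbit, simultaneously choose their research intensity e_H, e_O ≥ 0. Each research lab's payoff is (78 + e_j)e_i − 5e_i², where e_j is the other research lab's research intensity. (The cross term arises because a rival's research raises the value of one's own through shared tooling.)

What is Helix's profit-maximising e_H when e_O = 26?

Helix's payoff is (78 + e_O)e_H − 5e_H².
∂π/∂e_H = 78 + e_O − 10e_H = 0, so e_H = 7.8 + 0.1e_O.
At e_O = 26: e_H = 7.8 + 0.1·26 = 10.4.

10.4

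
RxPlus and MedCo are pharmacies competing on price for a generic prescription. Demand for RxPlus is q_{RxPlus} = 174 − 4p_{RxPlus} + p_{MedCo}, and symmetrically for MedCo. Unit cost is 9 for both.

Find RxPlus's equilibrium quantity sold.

RxPlus's profit: π = (p_{RxPlus} − 9)(174 − 4p_{RxPlus} + p_{MedCo}).
∂π/∂p_{RxPlus} = 210 − 8p_{RxPlus} + p_{MedCo} = 0 ⇒ p_{RxPlus} = 26.25 + 0.125p_{MedCo}.
Setting p_{RxPlus} = p_{MedCo} in the reaction function: p_{RxPlus} = 26.25 + 0.125p_{RxPlus}, so p_{RxPlus} = 26.25 / 0.875 = 30.
q_{RxPlus} = 174 − 4·30 + 30 = 84.

84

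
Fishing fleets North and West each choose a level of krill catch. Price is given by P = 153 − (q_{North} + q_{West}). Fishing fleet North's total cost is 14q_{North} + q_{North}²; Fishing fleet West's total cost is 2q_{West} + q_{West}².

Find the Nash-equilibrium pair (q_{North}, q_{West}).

Fishing fleet North's profit: π = q_{North}(153 − (q_{North} + q_{West})) − 14q_{North} − q_{North}².
∂π/∂q_{North} = 139 − 4q_{North} − q_{West} = 0, so q_{North} = 34.75 − 0.25q_{West}.
By the same steps for West: q_{West} = 37.75 − 0.25q_{North}.
Solving the two reaction functions simultaneously: (1 − (−0.25)(−0.25))q_{North} = 34.75 − 0.25·37.75, so 0.9375q_{North} = 25.3125 and q_{North} = 27.
Then q_{West} = 37.75 − 0.25·27 = 31.

27, 31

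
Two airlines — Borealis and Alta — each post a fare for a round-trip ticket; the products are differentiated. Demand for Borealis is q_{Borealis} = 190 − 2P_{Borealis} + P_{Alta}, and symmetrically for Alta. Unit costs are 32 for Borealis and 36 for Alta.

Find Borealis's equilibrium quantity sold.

Borealis's profit: π = (P_{Borealis} − 32)(190 − 2P_{Borealis} + P_{Alta}).
∂π/∂P_{Borealis} = 254 − 4P_{Borealis} + P_{Alta} = 0 ⇒ P_{Borealis} = 63.5 + 0.25P_{Alta}.
Similarly P_{Alta} = 65.5 + 0.25P_{Borealis}.
Plugging P_{Alta} into Borealis's best response: P_{Borealis} = 63.5 + 0.25(65.5 + 0.25P_{Borealis}) ⇒ 0.9375P_{Borealis} = 79.875, so P_{Borealis} = 85.2.
Then P_{Alta} = 65.5 + 0.25·85.2 = 86.8.
q_{Borealis} = 190 − 2·85.2 + 86.8 = 106.4.

106.4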